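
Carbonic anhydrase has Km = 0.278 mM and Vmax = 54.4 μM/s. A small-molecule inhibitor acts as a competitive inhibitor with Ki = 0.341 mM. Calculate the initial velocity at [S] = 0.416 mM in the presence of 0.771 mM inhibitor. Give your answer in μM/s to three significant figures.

With α = 1 + [I]/Ki = 1 + 0.771/0.341 = 3.261, the competitive rate law is v = Vmax[S] / (αKm + [S]).
v = 54.4×0.416 / (3.261×0.278 + 0.416) = 22.63/1.323 = 17.1 μM/s.

17.1 μM/s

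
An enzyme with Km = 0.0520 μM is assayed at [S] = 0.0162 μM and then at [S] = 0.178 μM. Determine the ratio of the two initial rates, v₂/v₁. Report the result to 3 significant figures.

3.26

Since Vmax cancels, v₂/v₁ = [S]₂(Km+[S]₁) / [S]₁(Km+[S]₂).
= 0.178×(0.0520+0.0162) / (0.0162×(0.0520+0.178)) = 0.01214/0.003726 = 3.26.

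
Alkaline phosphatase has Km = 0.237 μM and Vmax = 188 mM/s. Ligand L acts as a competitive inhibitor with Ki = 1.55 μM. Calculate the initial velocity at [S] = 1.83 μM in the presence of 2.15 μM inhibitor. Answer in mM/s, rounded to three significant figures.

144 mM/s

α = 1 + [I]/Ki = 1 + 2.15/1.55 = 2.387.
For a competitive inhibitor, Vmax is unchanged and the apparent Km becomes α·Km: Km,app = 0.566 μM, Vmax,app = 188 mM/s.
v = Vmax,app·[S]/(Km,app + [S]) = 188 × 1.83/(0.566 + 1.83) = 144 mM/s.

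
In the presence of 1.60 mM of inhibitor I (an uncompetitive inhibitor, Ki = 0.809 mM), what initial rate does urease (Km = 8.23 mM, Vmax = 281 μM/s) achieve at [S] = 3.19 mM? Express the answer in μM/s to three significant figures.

50.6 μM/s

α = 1 + [I]/Ki = 1 + 1.60/0.809 = 2.978.
For an uncompetitive inhibitor, both parameters are divided by α, giving Vmax/α and Km/α: Km,app = 2.76 mM, Vmax,app = 94.4 μM/s.
v = Vmax,app·[S]/(Km,app + [S]) = 94.4 × 3.19/(2.76 + 3.19) = 50.6 μM/s.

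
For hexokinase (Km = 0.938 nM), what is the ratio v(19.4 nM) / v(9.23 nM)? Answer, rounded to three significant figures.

Since Vmax cancels, v₂/v₁ = [S]₂(Km+[S]₁) / [S]₁(Km+[S]₂).
= 19.4×(0.938+9.23) / (9.23×(0.938+19.4)) = 197.3/187.7 = 1.05.

1.05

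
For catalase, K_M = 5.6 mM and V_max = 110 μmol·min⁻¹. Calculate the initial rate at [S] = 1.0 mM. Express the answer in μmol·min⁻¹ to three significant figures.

16.7 μmol·min⁻¹

v = Vmax·[S]/(Km + [S]) = 110 × 1.0 / (5.6 + 1.0)
  = 110.0 / 6.600 = 16.7 μmol·min⁻¹.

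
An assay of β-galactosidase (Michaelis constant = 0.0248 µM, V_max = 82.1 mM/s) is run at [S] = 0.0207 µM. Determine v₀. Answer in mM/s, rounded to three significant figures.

v = Vmax·[S]/(Km + [S]) = 82.1 × 0.0207 / (0.0248 + 0.0207)
  = 1.699 / 0.04550 = 37.4 mM/s.

37.4 mM/s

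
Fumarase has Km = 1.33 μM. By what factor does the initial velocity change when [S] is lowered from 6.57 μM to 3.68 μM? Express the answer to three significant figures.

0.883

Since Vmax cancels, v₂/v₁ = [S]₂(Km+[S]₁) / [S]₁(Km+[S]₂).
= 3.68×(1.33+6.57) / (6.57×(1.33+3.68)) = 29.07/32.92 = 0.883.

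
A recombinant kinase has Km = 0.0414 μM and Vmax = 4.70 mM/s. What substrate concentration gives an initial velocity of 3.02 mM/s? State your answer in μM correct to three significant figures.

The required fractional saturation is v/Vmax = 3.02/4.70 = 0.6426.
Then [S]/(Km+[S]) = 0.6426 ⇒ [S] = 0.0414 × 0.6426/(1 − 0.6426) = 0.0744 μM.

0.0744 μM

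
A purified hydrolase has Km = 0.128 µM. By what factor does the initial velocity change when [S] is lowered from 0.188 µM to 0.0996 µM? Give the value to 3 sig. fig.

0.736

Since Vmax cancels, v₂/v₁ = [S]₂(Km+[S]₁) / [S]₁(Km+[S]₂).
= 0.0996×(0.128+0.188) / (0.188×(0.128+0.0996)) = 0.03147/0.04279 = 0.736.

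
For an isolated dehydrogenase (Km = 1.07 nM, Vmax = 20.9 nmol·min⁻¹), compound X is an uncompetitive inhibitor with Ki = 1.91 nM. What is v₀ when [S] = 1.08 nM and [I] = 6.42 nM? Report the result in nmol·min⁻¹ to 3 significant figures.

3.91 nmol·min⁻¹

With α = 1 + [I]/Ki = 1 + 6.42/1.91 = 4.361, the uncompetitive rate law is v = (Vmax/α)·[S] / (Km/α + [S]).
v = (20.9/4.361)×1.08 / (1.07/4.361 + 1.08) = 5.176/1.325 = 3.91 nmol·min⁻¹.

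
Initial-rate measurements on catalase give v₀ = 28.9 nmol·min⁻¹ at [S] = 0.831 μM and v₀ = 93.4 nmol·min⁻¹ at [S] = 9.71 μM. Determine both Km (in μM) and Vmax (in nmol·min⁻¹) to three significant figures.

In reciprocal form, 1/v = (Km/Vmax)·(1/[S]) + 1/Vmax. The two points give (1/[S], 1/v) = (1.203, 0.03460) and (0.1030, 0.01071).
Slope = (0.03460 − 0.01071)/(1.203 − 0.1030) = 0.02172; intercept = 0.03460 − 0.02172×1.203 = 0.008470.
Vmax = 1/intercept = 118 nmol·min⁻¹; Km = slope × Vmax = 0.02172 × 118 = 2.56 μM.

Km = 2.56 μM; Vmax = 118 nmol·min⁻¹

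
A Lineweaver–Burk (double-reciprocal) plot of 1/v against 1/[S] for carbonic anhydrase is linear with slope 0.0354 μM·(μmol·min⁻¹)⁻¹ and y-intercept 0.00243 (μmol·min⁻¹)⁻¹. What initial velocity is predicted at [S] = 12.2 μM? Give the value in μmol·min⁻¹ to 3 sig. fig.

188 μmol·min⁻¹

The y-intercept is 1/Vmax, so Vmax = 1/0.00243 = 412 μmol·min⁻¹.
The slope is Km/Vmax, so Km = 0.0354 × 412 = 14.6 μM.
Then v = 412 × 12.2/(14.6 + 12.2) = 188 μmol·min⁻¹.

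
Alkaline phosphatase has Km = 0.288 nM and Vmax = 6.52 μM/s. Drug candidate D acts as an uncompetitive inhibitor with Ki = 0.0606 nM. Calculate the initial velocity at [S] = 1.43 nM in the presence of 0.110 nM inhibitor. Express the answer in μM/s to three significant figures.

2.16 μM/s

With α = 1 + [I]/Ki = 1 + 0.110/0.0606 = 2.815, the uncompetitive rate law is v = (Vmax/α)·[S] / (Km/α + [S]).
v = (6.52/2.815)×1.43 / (0.288/2.815 + 1.43) = 3.312/1.532 = 2.16 μM/s.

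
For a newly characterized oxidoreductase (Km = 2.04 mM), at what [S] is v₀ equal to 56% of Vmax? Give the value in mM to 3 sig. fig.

v/Vmax = [S]/(Km+[S]) = 0.56, so [S] = Km·0.56/(1 − 0.56) = 2.04 × 1.273.
[S] = 2.60 mM.

2.60 mM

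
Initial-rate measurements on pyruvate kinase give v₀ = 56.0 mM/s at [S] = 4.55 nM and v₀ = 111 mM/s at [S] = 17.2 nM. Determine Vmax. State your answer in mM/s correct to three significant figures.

172 mM/s

From v = Vmax[S]/(Km+[S]), each point gives Vmax = v(Km+[S])/[S].
Equating: 56.0(Km+4.55)/4.55 = 111(Km+17.2)/17.2.
12.31·Km + 56.0 = 6.453·Km + 111, so (12.31 − 6.453)·Km = 111 − 56.0.
Km = 55.00/5.854 = 9.39 nM; then Vmax = 56.0(9.39+4.55)/4.55 = 172 mM/s.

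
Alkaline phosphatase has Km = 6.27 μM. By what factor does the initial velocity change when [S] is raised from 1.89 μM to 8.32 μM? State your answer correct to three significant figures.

2.46

The fractional saturations are [S]/(Km+[S]) = 1.89/8.160 = 0.2316 and 8.32/14.59 = 0.5703.
v₂/v₁ is just their ratio: 0.5703/0.2316 = 2.46.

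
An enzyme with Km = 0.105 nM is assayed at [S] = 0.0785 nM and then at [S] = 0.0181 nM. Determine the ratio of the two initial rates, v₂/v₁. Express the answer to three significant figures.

Since Vmax cancels, v₂/v₁ = [S]₂(Km+[S]₁) / [S]₁(Km+[S]₂).
= 0.0181×(0.105+0.0785) / (0.0785×(0.105+0.0181)) = 0.003321/0.009663 = 0.344.

0.344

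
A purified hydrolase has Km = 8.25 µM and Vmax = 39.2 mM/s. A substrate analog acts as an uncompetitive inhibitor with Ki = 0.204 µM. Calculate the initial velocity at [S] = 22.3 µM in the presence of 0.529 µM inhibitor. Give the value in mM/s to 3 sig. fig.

With α = 1 + [I]/Ki = 1 + 0.529/0.204 = 3.593, the uncompetitive rate law is v = (Vmax/α)·[S] / (Km/α + [S]).
v = (39.2/3.593)×22.3 / (8.25/3.593 + 22.3) = 243.3/24.60 = 9.89 mM/s.

9.89 mM/s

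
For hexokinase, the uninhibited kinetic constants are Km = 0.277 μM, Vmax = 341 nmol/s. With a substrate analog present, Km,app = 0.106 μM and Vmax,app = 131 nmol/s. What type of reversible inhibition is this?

Both Km and Vmax decrease by the same factor (~2.61-fold) — characteristic of uncompetitive inhibition.

uncompetitive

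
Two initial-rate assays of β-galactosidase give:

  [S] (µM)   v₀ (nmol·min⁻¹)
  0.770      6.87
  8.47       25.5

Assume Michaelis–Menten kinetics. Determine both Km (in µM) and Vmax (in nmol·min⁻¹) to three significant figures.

Km = 3.15 µM; Vmax = 35.0 nmol·min⁻¹

In reciprocal form, 1/v = (Km/Vmax)·(1/[S]) + 1/Vmax. The two points give (1/[S], 1/v) = (1.299, 0.1456) and (0.1181, 0.03922).
Slope = (0.1456 − 0.03922)/(1.299 − 0.1181) = 0.09007; intercept = 0.1456 − 0.09007×1.299 = 0.02858.
Vmax = 1/intercept = 35.0 nmol·min⁻¹; Km = slope × Vmax = 0.09007 × 35.0 = 3.15 µM.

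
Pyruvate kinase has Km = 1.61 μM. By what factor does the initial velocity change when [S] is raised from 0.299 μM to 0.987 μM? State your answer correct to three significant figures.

2.43

The fractional saturations are [S]/(Km+[S]) = 0.299/1.909 = 0.1566 and 0.987/2.597 = 0.3801.
v₂/v₁ is just their ratio: 0.3801/0.1566 = 2.43.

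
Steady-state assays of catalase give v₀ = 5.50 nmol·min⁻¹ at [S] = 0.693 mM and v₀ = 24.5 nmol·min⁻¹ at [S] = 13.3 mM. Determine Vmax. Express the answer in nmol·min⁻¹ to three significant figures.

From v = Vmax[S]/(Km+[S]), each point gives Vmax = v(Km+[S])/[S].
Equating: 5.50(Km+0.693)/0.693 = 24.5(Km+13.3)/13.3.
7.937·Km + 5.50 = 1.842·Km + 24.5, so (7.937 − 1.842)·Km = 24.5 − 5.50.
Km = 19.00/6.094 = 3.12 mM; then Vmax = 5.50(3.12+0.693)/0.693 = 30.2 nmol·min⁻¹.

30.2 nmol·min⁻¹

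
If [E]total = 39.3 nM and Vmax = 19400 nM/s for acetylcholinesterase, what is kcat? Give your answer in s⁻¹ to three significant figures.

kcat = Vmax/[E]total = 19400 nM/s / 39.3 nM = 494 s⁻¹.

494 s⁻¹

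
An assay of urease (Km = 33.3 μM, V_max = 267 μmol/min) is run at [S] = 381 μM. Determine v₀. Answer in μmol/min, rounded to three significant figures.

[S]/(Km+[S]) = 381/414.3 = 0.9196, the fractional saturation.
v = 0.9196 × Vmax = 0.9196 × 267 = 246 μmol/min.

246 μmol/min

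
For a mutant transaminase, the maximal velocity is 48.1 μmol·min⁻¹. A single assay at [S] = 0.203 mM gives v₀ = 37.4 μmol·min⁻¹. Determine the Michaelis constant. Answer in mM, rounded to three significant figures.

0.0581 mM

From v = Vmax[S]/(Km+[S]), Km = [S](Vmax − v)/v.
Km = 0.203 × (48.1 − 37.4) / 37.4 = 2.172/37.4 = 0.0581 mM.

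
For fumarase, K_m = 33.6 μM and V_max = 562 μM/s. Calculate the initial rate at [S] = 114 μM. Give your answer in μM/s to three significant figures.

434 μM/s

[S]/(Km+[S]) = 114/147.6 = 0.7724, the fractional saturation.
v = 0.7724 × Vmax = 0.7724 × 562 = 434 μM/s.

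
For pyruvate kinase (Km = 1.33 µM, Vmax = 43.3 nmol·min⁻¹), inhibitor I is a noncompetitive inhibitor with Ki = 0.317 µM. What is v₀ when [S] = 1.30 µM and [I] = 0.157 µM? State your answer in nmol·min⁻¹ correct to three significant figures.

With α = 1 + [I]/Ki = 1 + 0.157/0.317 = 1.495, the noncompetitive rate law is v = (Vmax/α)·[S] / (Km + [S]).
v = (43.3/1.495)×1.30 / (1.33 + 1.30) = 37.65/2.630 = 14.3 nmol·min⁻¹.

14.3 nmol·min⁻¹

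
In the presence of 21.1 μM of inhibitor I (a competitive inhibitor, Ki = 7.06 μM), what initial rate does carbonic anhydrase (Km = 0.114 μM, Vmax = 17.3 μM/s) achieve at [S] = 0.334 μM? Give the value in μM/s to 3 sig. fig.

7.33 μM/s

α = 1 + [I]/Ki = 1 + 21.1/7.06 = 3.989.
For a competitive inhibitor, Vmax is unchanged and the apparent Km becomes α·Km: Km,app = 0.455 μM, Vmax,app = 17.3 μM/s.
v = Vmax,app·[S]/(Km,app + [S]) = 17.3 × 0.334/(0.455 + 0.334) = 7.33 μM/s.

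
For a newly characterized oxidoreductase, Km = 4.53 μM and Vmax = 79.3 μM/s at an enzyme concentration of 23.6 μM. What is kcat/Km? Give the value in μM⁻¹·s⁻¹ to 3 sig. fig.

0.742 μM⁻¹·s⁻¹

kcat = Vmax/[E]total = 79.3/23.6 = 3.36 s⁻¹.
kcat/Km = 3.36/4.53 = 0.742 μM⁻¹·s⁻¹.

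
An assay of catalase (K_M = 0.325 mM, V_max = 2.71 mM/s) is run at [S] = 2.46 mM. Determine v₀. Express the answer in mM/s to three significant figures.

v = Vmax·[S]/(Km + [S]) = 2.71 × 2.46 / (0.325 + 2.46)
  = 6.667 / 2.785 = 2.39 mM/s.

2.39 mM/s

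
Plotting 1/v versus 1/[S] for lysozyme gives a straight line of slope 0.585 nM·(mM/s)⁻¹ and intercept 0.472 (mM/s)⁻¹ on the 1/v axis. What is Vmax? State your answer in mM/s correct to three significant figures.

The y-intercept of a Lineweaver–Burk plot equals 1/Vmax, so Vmax = 1/0.472 = 2.12 mM/s.

2.12 mM/s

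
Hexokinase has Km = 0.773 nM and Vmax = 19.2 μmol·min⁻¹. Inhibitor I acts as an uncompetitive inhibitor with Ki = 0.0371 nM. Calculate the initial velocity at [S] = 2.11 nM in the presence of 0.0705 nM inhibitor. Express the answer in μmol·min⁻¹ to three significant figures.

5.88 μmol·min⁻¹

α = 1 + [I]/Ki = 1 + 0.0705/0.0371 = 2.900.
For an uncompetitive inhibitor, both parameters are divided by α, giving Vmax/α and Km/α: Km,app = 0.267 nM, Vmax,app = 6.62 μmol·min⁻¹.
v = Vmax,app·[S]/(Km,app + [S]) = 6.62 × 2.11/(0.267 + 2.11) = 5.88 μmol·min⁻¹.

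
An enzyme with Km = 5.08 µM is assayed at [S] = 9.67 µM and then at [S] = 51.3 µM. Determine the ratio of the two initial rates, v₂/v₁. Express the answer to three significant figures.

Since Vmax cancels, v₂/v₁ = [S]₂(Km+[S]₁) / [S]₁(Km+[S]₂).
= 51.3×(5.08+9.67) / (9.67×(5.08+51.3)) = 756.7/545.2 = 1.39.

1.39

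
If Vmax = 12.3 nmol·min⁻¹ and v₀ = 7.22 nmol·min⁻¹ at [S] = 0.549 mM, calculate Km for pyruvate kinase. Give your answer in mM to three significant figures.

0.386 mM

v/Vmax = 7.22/12.3 = 0.5870 = [S]/(Km+[S]).
So Km + [S] = [S]/0.5870 = 0.9353 mM, giving Km = 0.9353 − 0.549 = 0.386 mM.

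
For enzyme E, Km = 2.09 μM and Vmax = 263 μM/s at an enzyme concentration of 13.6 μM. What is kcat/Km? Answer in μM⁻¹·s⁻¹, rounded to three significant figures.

kcat = Vmax/[E]total = 263/13.6 = 19.3 s⁻¹.
kcat/Km = 19.3/2.09 = 9.25 μM⁻¹·s⁻¹.

9.25 μM⁻¹·s⁻¹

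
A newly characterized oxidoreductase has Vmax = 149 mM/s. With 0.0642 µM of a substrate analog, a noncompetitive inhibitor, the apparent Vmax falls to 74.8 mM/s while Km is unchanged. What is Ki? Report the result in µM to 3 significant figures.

0.0647 µM

Noncompetitive: Vmax,app = Vmax/α with α = 1 + [I]/Ki.
α = Vmax/Vmax,app = 149/74.8 = 1.992.
Ki = [I]/(α − 1) = 0.0642/0.9920 = 0.0647 µM.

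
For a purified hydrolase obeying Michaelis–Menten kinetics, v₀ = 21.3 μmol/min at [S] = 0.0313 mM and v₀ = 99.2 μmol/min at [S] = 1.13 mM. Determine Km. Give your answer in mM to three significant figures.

0.131 mM

In reciprocal form, 1/v = (Km/Vmax)·(1/[S]) + 1/Vmax. The two points give (1/[S], 1/v) = (31.95, 0.04695) and (0.8850, 0.01008).
Slope = (0.04695 − 0.01008)/(31.95 − 0.8850) = 0.001187; intercept = 0.04695 − 0.001187×31.95 = 0.009030.
Vmax = 1/intercept = 111 μmol/min; Km = slope × Vmax = 0.001187 × 111 = 0.131 mM.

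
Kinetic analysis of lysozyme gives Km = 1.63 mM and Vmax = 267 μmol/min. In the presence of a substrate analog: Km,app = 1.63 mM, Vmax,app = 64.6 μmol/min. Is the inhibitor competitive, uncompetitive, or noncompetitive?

Vmax decreases (267 → 64.6 μmol/min) while Km is unchanged — pure noncompetitive inhibition.

noncompetitive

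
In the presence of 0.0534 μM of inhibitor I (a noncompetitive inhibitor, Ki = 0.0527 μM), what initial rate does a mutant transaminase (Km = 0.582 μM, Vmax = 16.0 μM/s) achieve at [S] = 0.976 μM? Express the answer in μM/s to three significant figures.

4.98 μM/s

α = 1 + [I]/Ki = 1 + 0.0534/0.0527 = 2.013.
For a noncompetitive inhibitor, Vmax is reduced to Vmax/α while Km is unchanged: Km,app = 0.582 μM, Vmax,app = 7.95 μM/s.
v = Vmax,app·[S]/(Km,app + [S]) = 7.95 × 0.976/(0.582 + 0.976) = 4.98 μM/s.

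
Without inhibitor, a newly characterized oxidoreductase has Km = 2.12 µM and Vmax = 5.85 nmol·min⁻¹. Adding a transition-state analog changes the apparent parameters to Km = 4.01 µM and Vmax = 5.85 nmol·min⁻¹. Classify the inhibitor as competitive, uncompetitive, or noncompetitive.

competitive

Km increases (2.12 → 4.01 µM) while Vmax is unchanged — the hallmark of competitive inhibition.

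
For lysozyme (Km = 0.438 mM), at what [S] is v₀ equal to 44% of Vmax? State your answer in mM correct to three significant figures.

0.344 mM

v/Vmax = [S]/(Km+[S]) = 0.44, so [S] = Km·0.44/(1 − 0.44) = 0.438 × 0.7857.
[S] = 0.344 mM.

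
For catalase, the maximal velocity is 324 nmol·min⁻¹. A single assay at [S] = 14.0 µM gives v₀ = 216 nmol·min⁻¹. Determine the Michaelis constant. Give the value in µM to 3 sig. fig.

7.00 µM

From v = Vmax[S]/(Km+[S]), Km = [S](Vmax − v)/v.
Km = 14.0 × (324 − 216) / 216 = 1512/216 = 7.00 µM.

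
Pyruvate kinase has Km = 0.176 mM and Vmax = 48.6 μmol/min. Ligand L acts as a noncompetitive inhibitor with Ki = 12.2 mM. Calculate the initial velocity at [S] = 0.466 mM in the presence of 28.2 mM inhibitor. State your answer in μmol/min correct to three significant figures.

10.7 μmol/min

α = 1 + [I]/Ki = 1 + 28.2/12.2 = 3.311.
For a noncompetitive inhibitor, Vmax is reduced to Vmax/α while Km is unchanged: Km,app = 0.176 mM, Vmax,app = 14.7 μmol/min.
v = Vmax,app·[S]/(Km,app + [S]) = 14.7 × 0.466/(0.176 + 0.466) = 10.7 μmol/min.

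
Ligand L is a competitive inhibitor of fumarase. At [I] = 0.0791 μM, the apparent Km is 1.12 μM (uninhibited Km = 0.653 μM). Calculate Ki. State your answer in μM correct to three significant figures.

0.111 μM

Competitive: Km,app = α·Km with α = 1 + [I]/Ki.
α = Km,app/Km = 1.12/0.653 = 1.715.
Since α = 1 + [I]/Ki, [I]/Ki = 1.715 − 1 = 0.7152 and Ki = 0.0791/0.7152 = 0.111 μM.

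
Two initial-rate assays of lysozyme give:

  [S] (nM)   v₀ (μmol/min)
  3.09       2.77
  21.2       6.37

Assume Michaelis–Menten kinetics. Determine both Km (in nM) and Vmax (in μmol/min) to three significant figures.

Km = 6.04 nM; Vmax = 8.19 μmol/min

From v = Vmax[S]/(Km+[S]), each point gives Vmax = v(Km+[S])/[S].
Equating: 2.77(Km+3.09)/3.09 = 6.37(Km+21.2)/21.2.
0.8964·Km + 2.77 = 0.3005·Km + 6.37, so (0.8964 − 0.3005)·Km = 6.37 − 2.77.
Km = 3.600/0.5960 = 6.04 nM; then Vmax = 2.77(6.04+3.09)/3.09 = 8.19 μmol/min.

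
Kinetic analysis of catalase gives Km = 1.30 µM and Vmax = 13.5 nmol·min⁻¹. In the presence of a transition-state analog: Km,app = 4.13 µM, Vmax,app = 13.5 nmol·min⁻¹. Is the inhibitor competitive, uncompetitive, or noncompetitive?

competitive

Km increases (1.30 → 4.13 µM) while Vmax is unchanged — the hallmark of competitive inhibition.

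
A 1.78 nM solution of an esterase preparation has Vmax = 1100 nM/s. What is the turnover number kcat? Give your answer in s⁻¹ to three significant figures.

kcat = Vmax/[E]total = 1100 nM/s / 1.78 nM = 618 s⁻¹.

618 s⁻¹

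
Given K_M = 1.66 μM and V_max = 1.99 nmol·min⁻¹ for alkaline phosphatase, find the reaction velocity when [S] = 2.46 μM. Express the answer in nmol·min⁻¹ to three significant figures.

1.19 nmol·min⁻¹

[S]/(Km+[S]) = 2.46/4.120 = 0.5971, the fractional saturation.
v = 0.5971 × Vmax = 0.5971 × 1.99 = 1.19 nmol·min⁻¹.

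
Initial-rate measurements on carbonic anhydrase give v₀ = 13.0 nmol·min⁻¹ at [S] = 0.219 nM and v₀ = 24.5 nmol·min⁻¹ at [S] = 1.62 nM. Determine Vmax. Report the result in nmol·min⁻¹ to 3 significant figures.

From v = Vmax[S]/(Km+[S]), each point gives Vmax = v(Km+[S])/[S].
Equating: 13.0(Km+0.219)/0.219 = 24.5(Km+1.62)/1.62.
59.36·Km + 13.0 = 15.12·Km + 24.5, so (59.36 − 15.12)·Km = 24.5 − 13.0.
Km = 11.50/44.24 = 0.260 nM; then Vmax = 13.0(0.260+0.219)/0.219 = 28.4 nmol·min⁻¹.

28.4 nmol·min⁻¹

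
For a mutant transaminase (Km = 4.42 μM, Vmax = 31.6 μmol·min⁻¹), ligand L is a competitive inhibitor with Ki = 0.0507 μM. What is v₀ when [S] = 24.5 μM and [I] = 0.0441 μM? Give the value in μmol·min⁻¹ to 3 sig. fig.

23.6 μmol·min⁻¹

α = 1 + [I]/Ki = 1 + 0.0441/0.0507 = 1.870.
For a competitive inhibitor, Vmax is unchanged and the apparent Km becomes α·Km: Km,app = 8.26 μM, Vmax,app = 31.6 μmol·min⁻¹.
v = Vmax,app·[S]/(Km,app + [S]) = 31.6 × 24.5/(8.26 + 24.5) = 23.6 μmol·min⁻¹.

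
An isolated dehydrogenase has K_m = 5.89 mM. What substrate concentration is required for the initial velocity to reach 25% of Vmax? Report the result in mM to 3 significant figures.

v/Vmax = [S]/(Km+[S]) = 0.25, so [S] = Km·0.25/(1 − 0.25) = 5.89 × 0.3333.
[S] = 1.96 mM.

1.96 mM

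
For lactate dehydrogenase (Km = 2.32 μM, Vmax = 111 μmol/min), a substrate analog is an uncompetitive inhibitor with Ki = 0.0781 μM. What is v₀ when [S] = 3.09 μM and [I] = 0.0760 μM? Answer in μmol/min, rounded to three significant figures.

40.8 μmol/min

α = 1 + [I]/Ki = 1 + 0.0760/0.0781 = 1.973.
For an uncompetitive inhibitor, both parameters are divided by α, giving Vmax/α and Km/α: Km,app = 1.18 μM, Vmax,app = 56.3 μmol/min.
v = Vmax,app·[S]/(Km,app + [S]) = 56.3 × 3.09/(1.18 + 3.09) = 40.8 μmol/min.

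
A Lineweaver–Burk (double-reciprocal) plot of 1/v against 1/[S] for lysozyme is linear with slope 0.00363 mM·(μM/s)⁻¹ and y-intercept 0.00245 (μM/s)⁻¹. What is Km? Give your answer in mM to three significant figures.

y-intercept = 1/Vmax ⇒ Vmax = 408 μM/s; slope = Km/Vmax ⇒ Km = slope × Vmax.
Km = 0.00363 × 408 = 1.48 mM.

1.48 mM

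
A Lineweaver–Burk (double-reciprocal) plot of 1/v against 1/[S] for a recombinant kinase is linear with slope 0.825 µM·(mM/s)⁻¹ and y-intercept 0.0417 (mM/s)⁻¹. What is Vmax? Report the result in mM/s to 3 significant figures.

24.0 mM/s

The y-intercept of a Lineweaver–Burk plot equals 1/Vmax, so Vmax = 1/0.0417 = 24.0 mM/s.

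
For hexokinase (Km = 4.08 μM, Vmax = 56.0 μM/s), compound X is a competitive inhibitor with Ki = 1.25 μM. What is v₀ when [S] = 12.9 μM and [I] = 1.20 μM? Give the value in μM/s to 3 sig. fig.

α = 1 + [I]/Ki = 1 + 1.20/1.25 = 1.960.
For a competitive inhibitor, Vmax is unchanged and the apparent Km becomes α·Km: Km,app = 8.00 μM, Vmax,app = 56.0 μM/s.
v = Vmax,app·[S]/(Km,app + [S]) = 56.0 × 12.9/(8.00 + 12.9) = 34.6 μM/s.

34.6 μM/s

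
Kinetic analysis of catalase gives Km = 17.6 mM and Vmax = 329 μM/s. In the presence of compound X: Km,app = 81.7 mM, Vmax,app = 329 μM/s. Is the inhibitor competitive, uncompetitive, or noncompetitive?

Km increases (17.6 → 81.7 mM) while Vmax is unchanged — the hallmark of competitive inhibition.

competitive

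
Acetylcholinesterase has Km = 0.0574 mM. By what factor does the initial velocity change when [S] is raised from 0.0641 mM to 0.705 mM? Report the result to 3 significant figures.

Since Vmax cancels, v₂/v₁ = [S]₂(Km+[S]₁) / [S]₁(Km+[S]₂).
= 0.705×(0.0574+0.0641) / (0.0641×(0.0574+0.705)) = 0.08566/0.04887 = 1.75.

1.75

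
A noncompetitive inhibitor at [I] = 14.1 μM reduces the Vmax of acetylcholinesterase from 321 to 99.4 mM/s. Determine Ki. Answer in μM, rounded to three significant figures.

6.32 μM

Noncompetitive: Vmax,app = Vmax/α with α = 1 + [I]/Ki.
α = Vmax/Vmax,app = 321/99.4 = 3.229.
Since α = 1 + [I]/Ki, [I]/Ki = 3.229 − 1 = 2.229 and Ki = 14.1/2.229 = 6.32 μM.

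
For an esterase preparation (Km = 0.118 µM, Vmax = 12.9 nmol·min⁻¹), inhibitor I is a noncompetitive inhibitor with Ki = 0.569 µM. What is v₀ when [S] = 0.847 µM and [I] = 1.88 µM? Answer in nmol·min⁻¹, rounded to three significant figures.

2.63 nmol·min⁻¹

With α = 1 + [I]/Ki = 1 + 1.88/0.569 = 4.304, the noncompetitive rate law is v = (Vmax/α)·[S] / (Km + [S]).
v = (12.9/4.304)×0.847 / (0.118 + 0.847) = 2.539/0.9650 = 2.63 nmol·min⁻¹.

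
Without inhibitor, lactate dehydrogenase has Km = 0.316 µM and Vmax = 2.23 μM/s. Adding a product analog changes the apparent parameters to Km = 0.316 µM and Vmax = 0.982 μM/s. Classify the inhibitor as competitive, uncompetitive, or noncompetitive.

noncompetitive

Vmax decreases (2.23 → 0.982 μM/s) while Km is unchanged — pure noncompetitive inhibition.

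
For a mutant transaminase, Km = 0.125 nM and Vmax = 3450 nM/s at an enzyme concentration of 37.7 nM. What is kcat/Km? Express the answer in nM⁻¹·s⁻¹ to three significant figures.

kcat = Vmax/[E]total = 3450/37.7 = 91.5 s⁻¹.
kcat/Km = 91.5/0.125 = 732 nM⁻¹·s⁻¹.

732 nM⁻¹·s⁻¹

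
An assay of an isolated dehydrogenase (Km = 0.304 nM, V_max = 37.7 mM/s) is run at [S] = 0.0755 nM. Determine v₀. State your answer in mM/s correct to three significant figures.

7.50 mM/s

v = Vmax·[S]/(Km + [S]) = 37.7 × 0.0755 / (0.304 + 0.0755)
  = 2.846 / 0.3795 = 7.50 mM/s.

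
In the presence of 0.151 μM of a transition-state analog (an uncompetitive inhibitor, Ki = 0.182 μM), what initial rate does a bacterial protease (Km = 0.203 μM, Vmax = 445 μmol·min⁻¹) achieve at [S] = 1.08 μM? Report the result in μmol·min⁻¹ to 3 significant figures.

221 μmol·min⁻¹

α = 1 + [I]/Ki = 1 + 0.151/0.182 = 1.830.
For an uncompetitive inhibitor, both parameters are divided by α, giving Vmax/α and Km/α: Km,app = 0.111 μM, Vmax,app = 243 μmol·min⁻¹.
v = Vmax,app·[S]/(Km,app + [S]) = 243 × 1.08/(0.111 + 1.08) = 221 μmol·min⁻¹.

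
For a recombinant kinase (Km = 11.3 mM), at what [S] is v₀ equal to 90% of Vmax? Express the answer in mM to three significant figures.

102 mM

v/Vmax = [S]/(Km+[S]) = 0.9, so [S] = Km·0.9/(1 − 0.9) = 11.3 × 9.000.
[S] = 102 mM.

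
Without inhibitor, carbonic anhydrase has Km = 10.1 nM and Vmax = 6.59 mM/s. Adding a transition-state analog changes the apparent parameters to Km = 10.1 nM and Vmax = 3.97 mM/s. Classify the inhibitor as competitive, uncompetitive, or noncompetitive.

noncompetitive

Vmax decreases (6.59 → 3.97 mM/s) while Km is unchanged — pure noncompetitive inhibition.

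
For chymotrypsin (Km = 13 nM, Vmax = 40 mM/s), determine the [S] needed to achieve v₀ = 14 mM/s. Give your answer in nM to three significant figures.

Rearranging v = Vmax[S]/(Km+[S]) gives [S] = Km·v/(Vmax − v).
[S] = 13 × 14 / (40 − 14) = 182.0/26.00 = 7.00 nM.

7.00 nM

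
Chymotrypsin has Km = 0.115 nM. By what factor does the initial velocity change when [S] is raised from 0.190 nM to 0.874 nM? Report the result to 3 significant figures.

1.42

Since Vmax cancels, v₂/v₁ = [S]₂(Km+[S]₁) / [S]₁(Km+[S]₂).
= 0.874×(0.115+0.190) / (0.190×(0.115+0.874)) = 0.2666/0.1879 = 1.42.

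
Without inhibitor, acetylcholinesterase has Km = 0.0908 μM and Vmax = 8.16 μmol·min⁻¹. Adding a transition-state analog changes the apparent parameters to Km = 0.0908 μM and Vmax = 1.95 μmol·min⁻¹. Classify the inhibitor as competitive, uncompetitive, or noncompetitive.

noncompetitive

Vmax decreases (8.16 → 1.95 μmol·min⁻¹) while Km is unchanged — pure noncompetitive inhibition.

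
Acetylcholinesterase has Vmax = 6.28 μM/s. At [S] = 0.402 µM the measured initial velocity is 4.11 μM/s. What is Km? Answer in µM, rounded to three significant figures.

0.212 µM

From v = Vmax[S]/(Km+[S]), Km = [S](Vmax − v)/v.
Km = 0.402 × (6.28 − 4.11) / 4.11 = 0.8723/4.11 = 0.212 µM.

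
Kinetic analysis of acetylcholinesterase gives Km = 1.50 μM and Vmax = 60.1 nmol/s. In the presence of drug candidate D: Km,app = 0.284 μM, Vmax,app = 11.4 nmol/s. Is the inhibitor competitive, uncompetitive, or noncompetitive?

uncompetitive

Both Km and Vmax decrease by the same factor (~5.29-fold) — characteristic of uncompetitive inhibition.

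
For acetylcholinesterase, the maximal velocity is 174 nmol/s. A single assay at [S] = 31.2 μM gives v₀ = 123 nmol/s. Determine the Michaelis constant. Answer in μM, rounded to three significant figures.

12.9 μM

v/Vmax = 123/174 = 0.7069 = [S]/(Km+[S]).
So Km + [S] = [S]/0.7069 = 44.14 μM, giving Km = 44.14 − 31.2 = 12.9 μM.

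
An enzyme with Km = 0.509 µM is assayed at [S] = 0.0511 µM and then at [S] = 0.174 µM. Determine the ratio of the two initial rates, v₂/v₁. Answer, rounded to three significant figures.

The fractional saturations are [S]/(Km+[S]) = 0.0511/0.5601 = 0.09123 and 0.174/0.6830 = 0.2548.
v₂/v₁ is just their ratio: 0.2548/0.09123 = 2.79.

2.79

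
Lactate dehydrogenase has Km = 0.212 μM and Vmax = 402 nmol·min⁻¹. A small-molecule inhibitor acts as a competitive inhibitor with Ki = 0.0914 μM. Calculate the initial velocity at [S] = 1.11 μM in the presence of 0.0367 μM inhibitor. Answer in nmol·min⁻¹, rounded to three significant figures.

With α = 1 + [I]/Ki = 1 + 0.0367/0.0914 = 1.402, the competitive rate law is v = Vmax[S] / (αKm + [S]).
v = 402×1.11 / (1.402×0.212 + 1.11) = 446.2/1.407 = 317 nmol·min⁻¹.

317 nmol·min⁻¹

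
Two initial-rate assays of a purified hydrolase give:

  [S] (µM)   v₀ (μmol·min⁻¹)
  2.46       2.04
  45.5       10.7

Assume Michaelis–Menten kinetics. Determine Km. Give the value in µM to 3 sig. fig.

From v = Vmax[S]/(Km+[S]), each point gives Vmax = v(Km+[S])/[S].
Equating: 2.04(Km+2.46)/2.46 = 10.7(Km+45.5)/45.5.
0.8293·Km + 2.04 = 0.2352·Km + 10.7, so (0.8293 − 0.2352)·Km = 10.7 − 2.04.
Km = 8.660/0.5941 = 14.6 µM; then Vmax = 2.04(14.6+2.46)/2.46 = 14.1 μmol·min⁻¹.

14.6 µM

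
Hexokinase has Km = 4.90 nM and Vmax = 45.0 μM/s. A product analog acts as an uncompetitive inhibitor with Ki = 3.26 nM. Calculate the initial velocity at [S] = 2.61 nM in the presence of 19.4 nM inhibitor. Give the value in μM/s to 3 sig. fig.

5.10 μM/s

With α = 1 + [I]/Ki = 1 + 19.4/3.26 = 6.951, the uncompetitive rate law is v = (Vmax/α)·[S] / (Km/α + [S]).
v = (45.0/6.951)×2.61 / (4.90/6.951 + 2.61) = 16.90/3.315 = 5.10 μM/s.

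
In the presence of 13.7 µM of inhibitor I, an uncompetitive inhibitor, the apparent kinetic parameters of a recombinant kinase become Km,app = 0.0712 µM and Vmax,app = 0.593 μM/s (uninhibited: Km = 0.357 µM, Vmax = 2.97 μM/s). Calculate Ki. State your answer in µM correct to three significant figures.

3.42 µM

Uncompetitive: Vmax,app = Vmax/α (and Km,app = Km/α) with α = 1 + [I]/Ki.
α = Vmax/Vmax,app = 2.97/0.593 = 5.008.
Ki = [I]/(α − 1) = 13.7/4.008 = 3.42 µM.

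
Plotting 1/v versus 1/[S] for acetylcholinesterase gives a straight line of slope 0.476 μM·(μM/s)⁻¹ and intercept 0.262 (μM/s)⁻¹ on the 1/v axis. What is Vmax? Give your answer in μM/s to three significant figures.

3.82 μM/s

The y-intercept of a Lineweaver–Burk plot equals 1/Vmax, so Vmax = 1/0.262 = 3.82 μM/s.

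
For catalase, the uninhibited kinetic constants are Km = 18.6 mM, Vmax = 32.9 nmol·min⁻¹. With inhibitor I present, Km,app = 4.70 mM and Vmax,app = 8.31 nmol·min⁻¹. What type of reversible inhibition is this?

Both Km and Vmax decrease by the same factor (~3.96-fold) — characteristic of uncompetitive inhibition.

uncompetitive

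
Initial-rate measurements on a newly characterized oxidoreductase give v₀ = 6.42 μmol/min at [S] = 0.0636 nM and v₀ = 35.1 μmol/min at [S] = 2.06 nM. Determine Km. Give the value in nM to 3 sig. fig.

0.342 nM

From v = Vmax[S]/(Km+[S]), each point gives Vmax = v(Km+[S])/[S].
Equating: 6.42(Km+0.0636)/0.0636 = 35.1(Km+2.06)/2.06.
100.9·Km + 6.42 = 17.04·Km + 35.1, so (100.9 − 17.04)·Km = 35.1 − 6.42.
Km = 28.68/83.90 = 0.342 nM; then Vmax = 6.42(0.342+0.0636)/0.0636 = 40.9 μmol/min.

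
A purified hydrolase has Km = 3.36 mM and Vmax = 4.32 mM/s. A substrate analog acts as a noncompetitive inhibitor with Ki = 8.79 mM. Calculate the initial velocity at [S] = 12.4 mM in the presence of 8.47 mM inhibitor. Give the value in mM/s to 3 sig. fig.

α = 1 + [I]/Ki = 1 + 8.47/8.79 = 1.964.
For a noncompetitive inhibitor, Vmax is reduced to Vmax/α while Km is unchanged: Km,app = 3.36 mM, Vmax,app = 2.20 mM/s.
v = Vmax,app·[S]/(Km,app + [S]) = 2.20 × 12.4/(3.36 + 12.4) = 1.73 mM/s.

1.73 mM/s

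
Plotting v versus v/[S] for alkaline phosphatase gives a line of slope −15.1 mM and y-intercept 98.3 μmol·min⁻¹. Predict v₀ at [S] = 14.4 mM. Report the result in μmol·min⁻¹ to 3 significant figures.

In the Eadie–Hofstee form v = Vmax − Km·(v/[S]), the slope is −Km and the intercept is Vmax, so Km = 15.1 mM and Vmax = 98.3 μmol·min⁻¹.
v = 98.3 × 14.4/(15.1 + 14.4) = 48.0 μmol·min⁻¹.

48.0 μmol·min⁻¹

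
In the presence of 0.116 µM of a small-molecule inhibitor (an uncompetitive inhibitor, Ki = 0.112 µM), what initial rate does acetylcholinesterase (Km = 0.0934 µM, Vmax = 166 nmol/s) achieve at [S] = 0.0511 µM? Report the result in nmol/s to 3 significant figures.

43.0 nmol/s

With α = 1 + [I]/Ki = 1 + 0.116/0.112 = 2.036, the uncompetitive rate law is v = (Vmax/α)·[S] / (Km/α + [S]).
v = (166/2.036)×0.0511 / (0.0934/2.036 + 0.0511) = 4.167/0.09698 = 43.0 nmol/s.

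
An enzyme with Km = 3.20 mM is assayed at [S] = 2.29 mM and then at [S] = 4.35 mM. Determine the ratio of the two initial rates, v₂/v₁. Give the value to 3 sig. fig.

Since Vmax cancels, v₂/v₁ = [S]₂(Km+[S]₁) / [S]₁(Km+[S]₂).
= 4.35×(3.20+2.29) / (2.29×(3.20+4.35)) = 23.88/17.29 = 1.38.

1.38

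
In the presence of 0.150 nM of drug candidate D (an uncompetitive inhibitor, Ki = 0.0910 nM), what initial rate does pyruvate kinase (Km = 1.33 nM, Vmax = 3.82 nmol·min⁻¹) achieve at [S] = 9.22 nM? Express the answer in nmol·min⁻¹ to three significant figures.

1.37 nmol·min⁻¹

With α = 1 + [I]/Ki = 1 + 0.150/0.0910 = 2.648, the uncompetitive rate law is v = (Vmax/α)·[S] / (Km/α + [S]).
v = (3.82/2.648)×9.22 / (1.33/2.648 + 9.22) = 13.30/9.722 = 1.37 nmol·min⁻¹.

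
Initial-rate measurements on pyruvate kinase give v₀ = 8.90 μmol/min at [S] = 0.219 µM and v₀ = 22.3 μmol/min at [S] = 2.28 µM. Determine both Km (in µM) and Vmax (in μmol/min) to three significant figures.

Km = 0.434 µM; Vmax = 26.5 μmol/min

In reciprocal form, 1/v = (Km/Vmax)·(1/[S]) + 1/Vmax. The two points give (1/[S], 1/v) = (4.566, 0.1124) and (0.4386, 0.04484).
Slope = (0.1124 − 0.04484)/(4.566 − 0.4386) = 0.01636; intercept = 0.1124 − 0.01636×4.566 = 0.03767.
Vmax = 1/intercept = 26.5 μmol/min; Km = slope × Vmax = 0.01636 × 26.5 = 0.434 µM.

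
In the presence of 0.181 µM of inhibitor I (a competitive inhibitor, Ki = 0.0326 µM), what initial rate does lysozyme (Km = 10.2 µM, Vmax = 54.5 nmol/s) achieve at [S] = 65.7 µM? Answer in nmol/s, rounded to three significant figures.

α = 1 + [I]/Ki = 1 + 0.181/0.0326 = 6.552.
For a competitive inhibitor, Vmax is unchanged and the apparent Km becomes α·Km: Km,app = 66.8 µM, Vmax,app = 54.5 nmol/s.
v = Vmax,app·[S]/(Km,app + [S]) = 54.5 × 65.7/(66.8 + 65.7) = 27.0 nmol/s.

27.0 nmol/s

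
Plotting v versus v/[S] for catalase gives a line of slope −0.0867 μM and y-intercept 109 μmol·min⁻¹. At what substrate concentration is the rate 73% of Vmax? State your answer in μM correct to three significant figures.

0.234 μM

The Eadie–Hofstee slope gives Km = 0.0867 μM (slope = −Km).
v/Vmax = [S]/(Km+[S]) = 0.73 ⇒ [S] = Km·0.73/(1−0.73) = 0.0867 × 2.704 = 0.234 μM.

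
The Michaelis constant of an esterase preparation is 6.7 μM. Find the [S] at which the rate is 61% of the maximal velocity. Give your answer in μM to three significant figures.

v/Vmax = [S]/(Km+[S]) = 0.61, so [S] = Km·0.61/(1 − 0.61) = 6.7 × 1.564.
[S] = 10.5 μM.

10.5 μM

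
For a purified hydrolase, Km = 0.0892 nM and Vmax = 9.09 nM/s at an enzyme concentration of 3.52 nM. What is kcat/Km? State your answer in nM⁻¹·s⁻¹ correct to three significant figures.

29.0 nM⁻¹·s⁻¹

kcat = Vmax/[E]total = 9.09/3.52 = 2.58 s⁻¹.
kcat/Km = 2.58/0.0892 = 29.0 nM⁻¹·s⁻¹.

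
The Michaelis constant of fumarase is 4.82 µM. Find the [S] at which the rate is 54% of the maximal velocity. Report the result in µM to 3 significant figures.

v/Vmax = [S]/(Km+[S]) = 0.54, so [S] = Km·0.54/(1 − 0.54) = 4.82 × 1.174.
[S] = 5.66 µM.

5.66 µM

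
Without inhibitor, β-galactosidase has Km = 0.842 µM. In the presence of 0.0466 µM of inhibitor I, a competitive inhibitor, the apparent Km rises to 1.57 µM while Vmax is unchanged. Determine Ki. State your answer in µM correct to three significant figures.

Competitive: Km,app = α·Km with α = 1 + [I]/Ki.
α = Km,app/Km = 1.57/0.842 = 1.865.
Ki = [I]/(α − 1) = 0.0466/0.8646 = 0.0539 µM.

0.0539 µM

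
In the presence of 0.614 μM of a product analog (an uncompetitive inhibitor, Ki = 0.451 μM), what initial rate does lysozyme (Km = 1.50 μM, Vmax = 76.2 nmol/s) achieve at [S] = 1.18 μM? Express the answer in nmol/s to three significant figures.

21.0 nmol/s

α = 1 + [I]/Ki = 1 + 0.614/0.451 = 2.361.
For an uncompetitive inhibitor, both parameters are divided by α, giving Vmax/α and Km/α: Km,app = 0.635 μM, Vmax,app = 32.3 nmol/s.
v = Vmax,app·[S]/(Km,app + [S]) = 32.3 × 1.18/(0.635 + 1.18) = 21.0 nmol/s.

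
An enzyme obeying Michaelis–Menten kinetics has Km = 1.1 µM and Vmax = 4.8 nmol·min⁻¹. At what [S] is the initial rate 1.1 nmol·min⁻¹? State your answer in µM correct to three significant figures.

0.327 µM

Rearranging v = Vmax[S]/(Km+[S]) gives [S] = Km·v/(Vmax − v).
[S] = 1.1 × 1.1 / (4.8 − 1.1) = 1.210/3.700 = 0.327 µM.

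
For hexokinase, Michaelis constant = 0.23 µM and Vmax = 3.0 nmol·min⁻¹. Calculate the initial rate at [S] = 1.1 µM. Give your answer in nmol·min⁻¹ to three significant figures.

v = Vmax·[S]/(Km + [S]) = 3.0 × 1.1 / (0.23 + 1.1)
  = 3.300 / 1.330 = 2.48 nmol·min⁻¹.

2.48 nmol·min⁻¹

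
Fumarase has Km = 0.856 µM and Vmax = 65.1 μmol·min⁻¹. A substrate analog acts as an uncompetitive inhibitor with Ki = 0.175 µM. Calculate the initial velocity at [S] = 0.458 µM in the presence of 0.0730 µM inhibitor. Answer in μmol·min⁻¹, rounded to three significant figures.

With α = 1 + [I]/Ki = 1 + 0.0730/0.175 = 1.417, the uncompetitive rate law is v = (Vmax/α)·[S] / (Km/α + [S]).
v = (65.1/1.417)×0.458 / (0.856/1.417 + 0.458) = 21.04/1.062 = 19.8 μmol·min⁻¹.

19.8 μmol·min⁻¹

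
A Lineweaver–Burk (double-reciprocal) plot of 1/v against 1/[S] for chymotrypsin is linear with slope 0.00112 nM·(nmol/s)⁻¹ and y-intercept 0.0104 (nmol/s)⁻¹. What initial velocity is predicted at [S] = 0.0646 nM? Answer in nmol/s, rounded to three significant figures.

36.1 nmol/s

The y-intercept is 1/Vmax, so Vmax = 1/0.0104 = 96.2 nmol/s.
The slope is Km/Vmax, so Km = 0.00112 × 96.2 = 0.108 nM.
Then v = 96.2 × 0.0646/(0.108 + 0.0646) = 36.1 nmol/s.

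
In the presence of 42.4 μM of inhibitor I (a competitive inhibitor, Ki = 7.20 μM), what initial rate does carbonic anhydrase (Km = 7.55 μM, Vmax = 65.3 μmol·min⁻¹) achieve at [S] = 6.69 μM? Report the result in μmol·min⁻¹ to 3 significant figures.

α = 1 + [I]/Ki = 1 + 42.4/7.20 = 6.889.
For a competitive inhibitor, Vmax is unchanged and the apparent Km becomes α·Km: Km,app = 52.0 μM, Vmax,app = 65.3 μmol·min⁻¹.
v = Vmax,app·[S]/(Km,app + [S]) = 65.3 × 6.69/(52.0 + 6.69) = 7.44 μmol·min⁻¹.

7.44 μmol·min⁻¹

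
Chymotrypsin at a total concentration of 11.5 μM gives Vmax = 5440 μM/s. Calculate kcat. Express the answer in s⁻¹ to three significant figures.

kcat = Vmax/[E]total = 5440 μM/s / 11.5 μM = 473 s⁻¹.

473 s⁻¹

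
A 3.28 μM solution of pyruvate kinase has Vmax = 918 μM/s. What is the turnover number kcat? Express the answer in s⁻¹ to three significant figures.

280 s⁻¹

kcat = Vmax/[E]total = 918 μM/s / 3.28 μM = 280 s⁻¹.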